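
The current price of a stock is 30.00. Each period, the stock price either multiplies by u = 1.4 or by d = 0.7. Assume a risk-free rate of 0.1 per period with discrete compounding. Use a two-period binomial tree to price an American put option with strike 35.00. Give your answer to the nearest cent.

6.59

Risk-neutral probability p = (1 + 0.1 − 0.7)/(1.4 − 0.7) = 0.4000/0.7000 = 0.5714
Terminal stock prices: S_uu = 58.8, S_ud = 29.4, S_dd = 14.7
Terminal payoffs (K − S): max(-23.8, 0) = 0, max(5.6, 0) = 5.6, max(20.3, 0) = 20.3
Node u (S = 42): continuation = 1/1.1·[0.5714·0.0000 + 0.4286·5.6000] = 2.1818; exercise value = 0.0000 ≤ continuation, so V_u = 2.1818
Node d (S = 21): continuation = 1/1.1·[0.5714·5.6000 + 0.4286·20.3000] = 10.8182; exercise value = 14.0000 > continuation, so V_d = 14.0000 (exercise)
Node 0 (S = 30): continuation = 1/1.1·[0.5714·2.1818 + 0.4286·14.0000] = 6.5880; exercise value = 5.0000 ≤ continuation, so V_0 = 6.5880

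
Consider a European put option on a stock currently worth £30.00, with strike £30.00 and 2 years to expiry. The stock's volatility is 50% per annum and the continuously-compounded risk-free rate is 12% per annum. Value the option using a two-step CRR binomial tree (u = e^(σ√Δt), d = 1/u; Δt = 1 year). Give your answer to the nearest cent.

CRR parameters: u = e^(σ√Δt) = e^(0.5·√1) = 1.6487, d = 1/u = 0.6065
Per-period rate: rΔt = 0.12·1 = 0.12, so R = e^0.12 = 1.1275
Risk-neutral probability p = (e^0.12 − 0.6065)/(1.6487 − 0.6065) = 0.5210/1.0422 = 0.4999
Terminal stock prices: S_uu = 81.55, S_ud = 30, S_dd = 11.04
Terminal payoffs (K − S): max(-51.55, 0) = 0, max(0, 0) = 0, max(18.96, 0) = 18.96
Node u (S = 49.46): V_u = e^(−0.12)·[0.4999·0.0000 + 0.5001·0.0000] = 0.0000
Node d (S = 18.2): V_d = e^(−0.12)·[0.4999·0.0000 + 0.5001·18.9636] = 8.4117
Node 0 (S = 30): V_0 = e^(−0.12)·[0.4999·0.0000 + 0.5001·8.4117] = 3.7312

£3.73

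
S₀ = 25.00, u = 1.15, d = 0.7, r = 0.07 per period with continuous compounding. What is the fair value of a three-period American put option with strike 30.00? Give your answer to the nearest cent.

Risk-neutral probability p = (e^0.07 − 0.7)/(1.15 − 0.7) = 0.3725/0.4500 = 0.8278
Terminal stock prices: S_uuu = 38.02, S_uud = 23.14, S_udd = 14.09, S_ddd = 8.575
Terminal payoffs (K − S): max(-8.022, 0) = 0, max(6.856, 0) = 6.856, max(15.91, 0) = 15.91, max(21.43, 0) = 21.43
Node uu (S = 33.06): continuation = e^(−0.07)·[0.8278·0.0000 + 0.1722·6.8563] = 1.1009; exercise value = 0.0000 ≤ continuation, so V_uu = 1.1009
Node ud (S = 20.12): continuation = e^(−0.07)·[0.8278·6.8563 + 0.1722·15.9125] = 7.8468; exercise value = 9.8750 > continuation, so V_ud = 9.8750 (exercise)
Node dd (S = 12.25): continuation = e^(−0.07)·[0.8278·15.9125 + 0.1722·21.4250] = 15.7218; exercise value = 17.7500 > continuation, so V_dd = 17.7500 (exercise)
Node u (S = 28.75): continuation = e^(−0.07)·[0.8278·1.1009 + 0.1722·9.8750] = 2.4352; exercise value = 1.2500 ≤ continuation, so V_u = 2.4352
Node d (S = 17.5): continuation = e^(−0.07)·[0.8278·9.8750 + 0.1722·17.7500] = 10.4718; exercise value = 12.5000 > continuation, so V_d = 12.5000 (exercise)
Node 0 (S = 25): continuation = e^(−0.07)·[0.8278·2.4352 + 0.1722·12.5000] = 3.8866; exercise value = 5.0000 > continuation, so V_0 = 5.0000 (exercise)

5.00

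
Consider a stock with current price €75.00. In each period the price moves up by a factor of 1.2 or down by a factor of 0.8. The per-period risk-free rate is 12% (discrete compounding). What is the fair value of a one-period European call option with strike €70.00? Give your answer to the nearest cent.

Risk-neutral probability p = (1 + 0.12 − 0.8)/(1.2 − 0.8) = 0.3200/0.4000 = 0.8000
Terminal stock prices: S_u = 90, S_d = 60
Terminal payoffs (S − K): max(20, 0) = 20, max(-10, 0) = 0
Node 0 (S = 75): V_0 = 1/1.12·[0.8000·20.0000 + 0.2000·0.0000] = 14.2857

€14.29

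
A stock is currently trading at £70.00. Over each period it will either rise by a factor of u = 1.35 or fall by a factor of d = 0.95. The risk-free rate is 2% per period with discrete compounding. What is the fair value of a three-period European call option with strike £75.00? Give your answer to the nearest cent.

Risk-neutral probability p = (1 + 0.02 − 0.95)/(1.35 − 0.95) = 0.0700/0.4000 = 0.1750
Terminal stock prices: S_uuu = 172.2, S_uud = 121.2, S_udd = 85.29, S_ddd = 60.02
Terminal payoffs (S − K): max(97.23, 0) = 97.23, max(46.2, 0) = 46.2, max(10.29, 0) = 10.29, max(-14.98, 0) = 0
Node uu (S = 127.6): V_uu = 1/1.02·[0.1750·97.2263 + 0.8250·46.1963] = 54.0456
Node ud (S = 89.77): V_ud = 1/1.02·[0.1750·46.1963 + 0.8250·10.2862] = 16.2456
Node dd (S = 63.17): V_dd = 1/1.02·[0.1750·10.2862 + 0.8250·0.0000] = 1.7648
Node u (S = 94.5): V_u = 1/1.02·[0.1750·54.0456 + 0.8250·16.2456] = 22.4123
Node d (S = 66.5): V_d = 1/1.02·[0.1750·16.2456 + 0.8250·1.7648] = 4.2146
Node 0 (S = 70): V_0 = 1/1.02·[0.1750·22.4123 + 0.8250·4.2146] = 7.2542

£7.25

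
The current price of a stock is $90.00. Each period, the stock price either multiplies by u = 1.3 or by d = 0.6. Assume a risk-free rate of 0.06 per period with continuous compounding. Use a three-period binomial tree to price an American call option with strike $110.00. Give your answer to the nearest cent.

$21.04

Risk-neutral probability p = (e^0.06 − 0.6)/(1.3 − 0.6) = 0.4618/0.7000 = 0.6598
Terminal stock prices: S_uuu = 197.7, S_uud = 91.26, S_udd = 42.12, S_ddd = 19.44
Terminal payoffs (S − K): max(87.73, 0) = 87.73, max(-18.74, 0) = 0, max(-67.88, 0) = 0, max(-90.56, 0) = 0
Node uu (S = 152.1): continuation = e^(−0.06)·[0.6598·87.7300 + 0.3402·0.0000] = 54.5106; exercise value = 42.1000 ≤ continuation, so V_uu = 54.5106
Node ud (S = 70.2): continuation = e^(−0.06)·[0.6598·0.0000 + 0.3402·0.0000] = 0.0000; exercise value = 0.0000 ≤ continuation, so V_ud = 0.0000
Node dd (S = 32.4): continuation = e^(−0.06)·[0.6598·0.0000 + 0.3402·0.0000] = 0.0000; exercise value = 0.0000 ≤ continuation, so V_dd = 0.0000
Node u (S = 117): continuation = e^(−0.06)·[0.6598·54.5106 + 0.3402·0.0000] = 33.8699; exercise value = 7.0000 ≤ continuation, so V_u = 33.8699
Node d (S = 54): continuation = e^(−0.06)·[0.6598·0.0000 + 0.3402·0.0000] = 0.0000; exercise value = 0.0000 ≤ continuation, so V_d = 0.0000
Node 0 (S = 90): continuation = e^(−0.06)·[0.6598·33.8699 + 0.3402·0.0000] = 21.0449; exercise value = 0.0000 ≤ continuation, so V_0 = 21.0449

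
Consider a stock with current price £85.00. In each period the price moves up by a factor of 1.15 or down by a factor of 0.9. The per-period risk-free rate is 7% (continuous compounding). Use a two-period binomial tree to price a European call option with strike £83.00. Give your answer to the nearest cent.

£14.03

Risk-neutral probability p = (e^0.07 − 0.9)/(1.15 − 0.9) = 0.1725/0.2500 = 0.6900
Terminal stock prices: S_uu = 112.4, S_ud = 87.97, S_dd = 68.85
Terminal payoffs (S − K): max(29.41, 0) = 29.41, max(4.975, 0) = 4.975, max(-14.15, 0) = 0
Node u (S = 97.75): V_u = e^(−0.07)·[0.6900·29.4125 + 0.3100·4.9750] = 20.3613
Node d (S = 76.5): V_d = e^(−0.07)·[0.6900·4.9750 + 0.3100·0.0000] = 3.2008
Node 0 (S = 85): V_0 = e^(−0.07)·[0.6900·20.3613 + 0.3100·3.2008] = 14.0252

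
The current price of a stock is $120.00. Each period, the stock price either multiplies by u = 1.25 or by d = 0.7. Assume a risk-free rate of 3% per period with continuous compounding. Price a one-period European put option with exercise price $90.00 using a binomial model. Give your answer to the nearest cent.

Risk-neutral probability p = (e^0.03 − 0.7)/(1.25 − 0.7) = 0.3305/0.5500 = 0.6008
Terminal stock prices: S_u = 150, S_d = 84
Terminal payoffs (K − S): max(-60, 0) = 0, max(6, 0) = 6
Node 0 (S = 120): V_0 = e^(−0.03)·[0.6008·0.0000 + 0.3992·6.0000] = 2.3243

$2.32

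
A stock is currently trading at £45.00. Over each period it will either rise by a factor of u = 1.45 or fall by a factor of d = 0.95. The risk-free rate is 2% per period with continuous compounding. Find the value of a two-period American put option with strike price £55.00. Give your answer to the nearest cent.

Risk-neutral probability p = (e^0.02 − 0.95)/(1.45 − 0.95) = 0.0702/0.5000 = 0.1404
Terminal stock prices: S_uu = 94.61, S_ud = 61.99, S_dd = 40.61
Terminal payoffs (K − S): max(-39.61, 0) = 0, max(-6.987, 0) = 0, max(14.39, 0) = 14.39
Node u (S = 65.25): continuation = e^(−0.02)·[0.1404·0.0000 + 0.8596·0.0000] = 0.0000; exercise value = 0.0000 ≤ continuation, so V_u = 0.0000
Node d (S = 42.75): continuation = e^(−0.02)·[0.1404·0.0000 + 0.8596·14.3875] = 12.1226; exercise value = 12.2500 > continuation, so V_d = 12.2500 (exercise)
Node 0 (S = 45): continuation = e^(−0.02)·[0.1404·0.0000 + 0.8596·12.2500] = 10.3216; exercise value = 10.0000 ≤ continuation, so V_0 = 10.3216

£10.32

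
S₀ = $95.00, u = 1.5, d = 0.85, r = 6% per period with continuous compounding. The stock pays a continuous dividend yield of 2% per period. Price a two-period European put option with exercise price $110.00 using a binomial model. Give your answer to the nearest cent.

$18.31

Per-period risk-free factor R = e^0.06 = 1.0618; dividend-adjusted growth = e^(0.06−0.02) = 1.0408.
Risk-neutral probability p = (1.0408 − 0.85)/(1.5 − 0.85) = 0.1908/0.6500 = 0.2936
Terminal stock prices: S_uu = 213.8, S_ud = 121.1, S_dd = 68.64
Terminal payoffs (K − S): max(-103.8, 0) = 0, max(-11.12, 0) = 0, max(41.36, 0) = 41.36
Node u (S = 142.5): V_u = e^(−0.06)·[0.2936·0.0000 + 0.7064·0.0000] = 0.0000
Node d (S = 80.75): V_d = e^(−0.06)·[0.2936·0.0000 + 0.7064·41.3625] = 27.5187
Node 0 (S = 95): V_0 = e^(−0.06)·[0.2936·0.0000 + 0.7064·27.5187] = 18.3083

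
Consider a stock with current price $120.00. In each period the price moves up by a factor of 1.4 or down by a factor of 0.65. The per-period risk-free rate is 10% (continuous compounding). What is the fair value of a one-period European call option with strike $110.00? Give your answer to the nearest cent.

$31.85

Risk-neutral probability p = (e^0.1 − 0.65)/(1.4 − 0.65) = 0.4552/0.7500 = 0.6069
Terminal stock prices: S_u = 168, S_d = 78
Terminal payoffs (S − K): max(58, 0) = 58, max(-32, 0) = 0
Node 0 (S = 120): V_0 = e^(−0.1)·[0.6069·58.0000 + 0.3931·0.0000] = 31.8502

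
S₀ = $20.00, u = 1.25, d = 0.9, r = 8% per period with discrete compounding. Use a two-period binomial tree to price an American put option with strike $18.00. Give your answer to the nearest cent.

$0.36

Risk-neutral probability p = (1 + 0.08 − 0.9)/(1.25 − 0.9) = 0.1800/0.3500 = 0.5143
Terminal stock prices: S_uu = 31.25, S_ud = 22.5, S_dd = 16.2
Terminal payoffs (K − S): max(-13.25, 0) = 0, max(-4.5, 0) = 0, max(1.8, 0) = 1.8
Node u (S = 25): continuation = 1/1.08·[0.5143·0.0000 + 0.4857·0.0000] = 0.0000; exercise value = 0.0000 ≤ continuation, so V_u = 0.0000
Node d (S = 18): continuation = 1/1.08·[0.5143·0.0000 + 0.4857·1.8000] = 0.8095; exercise value = 0.0000 ≤ continuation, so V_d = 0.8095
Node 0 (S = 20): continuation = 1/1.08·[0.5143·0.0000 + 0.4857·0.8095] = 0.3641; exercise value = 0.0000 ≤ continuation, so V_0 = 0.3641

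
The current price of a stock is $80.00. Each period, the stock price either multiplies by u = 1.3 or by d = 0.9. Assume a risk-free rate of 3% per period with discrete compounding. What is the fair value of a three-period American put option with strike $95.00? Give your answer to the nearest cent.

Risk-neutral probability p = (1 + 0.03 − 0.9)/(1.3 − 0.9) = 0.1300/0.4000 = 0.3250
Terminal stock prices: S_uuu = 175.8, S_uud = 121.7, S_udd = 84.24, S_ddd = 58.32
Terminal payoffs (K − S): max(-80.76, 0) = 0, max(-26.68, 0) = 0, max(10.76, 0) = 10.76, max(36.68, 0) = 36.68
Node uu (S = 135.2): continuation = 1/1.03·[0.3250·0.0000 + 0.6750·0.0000] = 0.0000; exercise value = 0.0000 ≤ continuation, so V_uu = 0.0000
Node ud (S = 93.6): continuation = 1/1.03·[0.3250·0.0000 + 0.6750·10.7600] = 7.0515; exercise value = 1.4000 ≤ continuation, so V_ud = 7.0515
Node dd (S = 64.8): continuation = 1/1.03·[0.3250·10.7600 + 0.6750·36.6800] = 27.4330; exercise value = 30.2000 > continuation, so V_dd = 30.2000 (exercise)
Node u (S = 104): continuation = 1/1.03·[0.3250·0.0000 + 0.6750·7.0515] = 4.6211; exercise value = 0.0000 ≤ continuation, so V_u = 4.6211
Node d (S = 72): continuation = 1/1.03·[0.3250·7.0515 + 0.6750·30.2000] = 22.0162; exercise value = 23.0000 > continuation, so V_d = 23.0000 (exercise)
Node 0 (S = 80): continuation = 1/1.03·[0.3250·4.6211 + 0.6750·23.0000] = 16.5309; exercise value = 15.0000 ≤ continuation, so V_0 = 16.5309

$16.53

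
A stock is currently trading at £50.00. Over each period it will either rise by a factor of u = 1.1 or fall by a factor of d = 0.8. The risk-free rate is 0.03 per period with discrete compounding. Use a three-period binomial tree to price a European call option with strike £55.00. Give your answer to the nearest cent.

£4.76

Risk-neutral probability p = (1 + 0.03 − 0.8)/(1.1 − 0.8) = 0.2300/0.3000 = 0.7667
Terminal stock prices: S_uuu = 66.55, S_uud = 48.4, S_udd = 35.2, S_ddd = 25.6
Terminal payoffs (S − K): max(11.55, 0) = 11.55, max(-6.6, 0) = 0, max(-19.8, 0) = 0, max(-29.4, 0) = 0
Node uu (S = 60.5): V_uu = 1/1.03·[0.7667·11.5500 + 0.2333·0.0000] = 8.5971
Node ud (S = 44): V_ud = 1/1.03·[0.7667·0.0000 + 0.2333·0.0000] = 0.0000
Node dd (S = 32): V_dd = 1/1.03·[0.7667·0.0000 + 0.2333·0.0000] = 0.0000
Node u (S = 55): V_u = 1/1.03·[0.7667·8.5971 + 0.2333·0.0000] = 6.3991
Node d (S = 40): V_d = 1/1.03·[0.7667·0.0000 + 0.2333·0.0000] = 0.0000
Node 0 (S = 50): V_0 = 1/1.03·[0.7667·6.3991 + 0.2333·0.0000] = 4.7631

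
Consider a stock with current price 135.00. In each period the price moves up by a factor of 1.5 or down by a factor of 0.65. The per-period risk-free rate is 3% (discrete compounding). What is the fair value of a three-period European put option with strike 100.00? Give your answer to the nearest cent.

Risk-neutral probability p = (1 + 0.03 − 0.65)/(1.5 − 0.65) = 0.3800/0.8500 = 0.4471
Terminal stock prices: S_uuu = 455.6, S_uud = 197.4, S_udd = 85.56, S_ddd = 37.07
Terminal payoffs (K − S): max(-355.6, 0) = 0, max(-97.44, 0) = 0, max(14.44, 0) = 14.44, max(62.93, 0) = 62.93
Node uu (S = 303.8): V_uu = 1/1.03·[0.4471·0.0000 + 0.5529·0.0000] = 0.0000
Node ud (S = 131.6): V_ud = 1/1.03·[0.4471·0.0000 + 0.5529·14.4437] = 7.7539
Node dd (S = 57.04): V_dd = 1/1.03·[0.4471·14.4437 + 0.5529·62.9256] = 40.0499
Node u (S = 202.5): V_u = 1/1.03·[0.4471·0.0000 + 0.5529·7.7539] = 4.1626
Node d (S = 87.75): V_d = 1/1.03·[0.4471·7.7539 + 0.5529·40.0499] = 24.8657
Node 0 (S = 135): V_0 = 1/1.03·[0.4471·4.1626 + 0.5529·24.8657] = 15.1555

15.16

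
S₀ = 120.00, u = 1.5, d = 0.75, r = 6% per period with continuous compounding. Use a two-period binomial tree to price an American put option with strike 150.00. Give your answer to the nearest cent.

36.24

Risk-neutral probability p = (e^0.06 − 0.75)/(1.5 − 0.75) = 0.3118/0.7500 = 0.4158
Terminal stock prices: S_uu = 270, S_ud = 135, S_dd = 67.5
Terminal payoffs (K − S): max(-120, 0) = 0, max(15, 0) = 15, max(82.5, 0) = 82.5
Node u (S = 180): continuation = e^(−0.06)·[0.4158·0.0000 + 0.5842·15.0000] = 8.2529; exercise value = 0.0000 ≤ continuation, so V_u = 8.2529
Node d (S = 90): continuation = e^(−0.06)·[0.4158·15.0000 + 0.5842·82.5000] = 51.2647; exercise value = 60.0000 > continuation, so V_d = 60.0000 (exercise)
Node 0 (S = 120): continuation = e^(−0.06)·[0.4158·8.2529 + 0.5842·60.0000] = 36.2433; exercise value = 30.0000 ≤ continuation, so V_0 = 36.2433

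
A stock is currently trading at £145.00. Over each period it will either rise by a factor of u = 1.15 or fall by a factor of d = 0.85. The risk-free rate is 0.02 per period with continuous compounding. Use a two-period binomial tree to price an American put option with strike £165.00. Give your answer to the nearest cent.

Risk-neutral probability p = (e^0.02 − 0.85)/(1.15 − 0.85) = 0.1702/0.3000 = 0.5673
Terminal stock prices: S_uu = 191.8, S_ud = 141.7, S_dd = 104.8
Terminal payoffs (K − S): max(-26.76, 0) = 0, max(23.26, 0) = 23.26, max(60.24, 0) = 60.24
Node u (S = 166.8): continuation = e^(−0.02)·[0.5673·0.0000 + 0.4327·23.2625] = 9.8655; exercise value = 0.0000 ≤ continuation, so V_u = 9.8655
Node d (S = 123.2): continuation = e^(−0.02)·[0.5673·23.2625 + 0.4327·60.2375] = 38.4828; exercise value = 41.7500 > continuation, so V_d = 41.7500 (exercise)
Node 0 (S = 145): continuation = e^(−0.02)·[0.5673·9.8655 + 0.4327·41.7500] = 23.1922; exercise value = 20.0000 ≤ continuation, so V_0 = 23.1922

£23.19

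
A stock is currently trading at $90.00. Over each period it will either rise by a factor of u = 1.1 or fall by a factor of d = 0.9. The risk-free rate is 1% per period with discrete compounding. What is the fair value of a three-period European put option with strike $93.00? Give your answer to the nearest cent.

Risk-neutral probability p = (1 + 0.01 − 0.9)/(1.1 − 0.9) = 0.1100/0.2000 = 0.5500
Terminal stock prices: S_uuu = 119.8, S_uud = 98.01, S_udd = 80.19, S_ddd = 65.61
Terminal payoffs (K − S): max(-26.79, 0) = 0, max(-5.01, 0) = 0, max(12.81, 0) = 12.81, max(27.39, 0) = 27.39
Node uu (S = 108.9): V_uu = 1/1.01·[0.5500·0.0000 + 0.4500·0.0000] = 0.0000
Node ud (S = 89.1): V_ud = 1/1.01·[0.5500·0.0000 + 0.4500·12.8100] = 5.7074
Node dd (S = 72.9): V_dd = 1/1.01·[0.5500·12.8100 + 0.4500·27.3900] = 19.1792
Node u (S = 99): V_u = 1/1.01·[0.5500·0.0000 + 0.4500·5.7074] = 2.5429
Node d (S = 81): V_d = 1/1.01·[0.5500·5.7074 + 0.4500·19.1792] = 11.6532
Node 0 (S = 90): V_0 = 1/1.01·[0.5500·2.5429 + 0.4500·11.6532] = 6.5768

$6.58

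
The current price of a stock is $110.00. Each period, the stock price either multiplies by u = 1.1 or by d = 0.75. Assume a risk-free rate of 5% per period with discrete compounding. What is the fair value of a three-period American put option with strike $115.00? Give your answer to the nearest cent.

Risk-neutral probability p = (1 + 0.05 − 0.75)/(1.1 − 0.75) = 0.3000/0.3500 = 0.8571
Terminal stock prices: S_uuu = 146.4, S_uud = 99.83, S_udd = 68.06, S_ddd = 46.41
Terminal payoffs (K − S): max(-31.41, 0) = 0, max(15.17, 0) = 15.17, max(46.94, 0) = 46.94, max(68.59, 0) = 68.59
Node uu (S = 133.1): continuation = 1/1.05·[0.8571·0.0000 + 0.1429·15.1750] = 2.0646; exercise value = 0.0000 ≤ continuation, so V_uu = 2.0646
Node ud (S = 90.75): continuation = 1/1.05·[0.8571·15.1750 + 0.1429·46.9375] = 18.7738; exercise value = 24.2500 > continuation, so V_ud = 24.2500 (exercise)
Node dd (S = 61.88): continuation = 1/1.05·[0.8571·46.9375 + 0.1429·68.5938] = 47.6488; exercise value = 53.1250 > continuation, so V_dd = 53.1250 (exercise)
Node u (S = 121): continuation = 1/1.05·[0.8571·2.0646 + 0.1429·24.2500] = 4.9847; exercise value = 0.0000 ≤ continuation, so V_u = 4.9847
Node d (S = 82.5): continuation = 1/1.05·[0.8571·24.2500 + 0.1429·53.1250] = 27.0238; exercise value = 32.5000 > continuation, so V_d = 32.5000 (exercise)
Node 0 (S = 110): continuation = 1/1.05·[0.8571·4.9847 + 0.1429·32.5000] = 8.4909; exercise value = 5.0000 ≤ continuation, so V_0 = 8.4909

$8.49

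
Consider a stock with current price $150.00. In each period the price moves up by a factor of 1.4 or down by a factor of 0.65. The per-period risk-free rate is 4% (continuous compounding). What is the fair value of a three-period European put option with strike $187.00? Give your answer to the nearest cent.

$45.46

Risk-neutral probability p = (e^0.04 − 0.65)/(1.4 − 0.65) = 0.3908/0.7500 = 0.5211
Terminal stock prices: S_uuu = 411.6, S_uud = 191.1, S_udd = 88.73, S_ddd = 41.19
Terminal payoffs (K − S): max(-224.6, 0) = 0, max(-4.1, 0) = 0, max(98.27, 0) = 98.27, max(145.8, 0) = 145.8
Node uu (S = 294): V_uu = e^(−0.04)·[0.5211·0.0000 + 0.4789·0.0000] = 0.0000
Node ud (S = 136.5): V_ud = e^(−0.04)·[0.5211·0.0000 + 0.4789·98.2750] = 45.2203
Node dd (S = 63.38): V_dd = e^(−0.04)·[0.5211·98.2750 + 0.4789·145.8063] = 116.2926
Node u (S = 210): V_u = e^(−0.04)·[0.5211·0.0000 + 0.4789·45.2203] = 20.8077
Node d (S = 97.5): V_d = e^(−0.04)·[0.5211·45.2203 + 0.4789·116.2926] = 76.1504
Node 0 (S = 150): V_0 = e^(−0.04)·[0.5211·20.8077 + 0.4789·76.1504] = 45.4572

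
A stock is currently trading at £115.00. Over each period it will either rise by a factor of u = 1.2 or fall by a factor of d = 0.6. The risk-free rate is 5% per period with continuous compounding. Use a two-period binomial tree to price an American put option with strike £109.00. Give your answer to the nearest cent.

Risk-neutral probability p = (e^0.05 − 0.6)/(1.2 − 0.6) = 0.4513/0.6000 = 0.7521
Terminal stock prices: S_uu = 165.6, S_ud = 82.8, S_dd = 41.4
Terminal payoffs (K − S): max(-56.6, 0) = 0, max(26.2, 0) = 26.2, max(67.6, 0) = 67.6
Node u (S = 138): continuation = e^(−0.05)·[0.7521·0.0000 + 0.2479·26.2000] = 6.1778; exercise value = 0.0000 ≤ continuation, so V_u = 6.1778
Node d (S = 69): continuation = e^(−0.05)·[0.7521·26.2000 + 0.2479·67.6000] = 34.6840; exercise value = 40.0000 > continuation, so V_d = 40.0000 (exercise)
Node 0 (S = 115): continuation = e^(−0.05)·[0.7521·6.1778 + 0.2479·40.0000] = 13.8515; exercise value = 0.0000 ≤ continuation, so V_0 = 13.8515

£13.85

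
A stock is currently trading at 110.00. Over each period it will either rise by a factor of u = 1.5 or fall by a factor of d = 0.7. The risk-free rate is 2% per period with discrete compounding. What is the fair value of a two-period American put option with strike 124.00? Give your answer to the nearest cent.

Risk-neutral probability p = (1 + 0.02 − 0.7)/(1.5 − 0.7) = 0.3200/0.8000 = 0.4000
Terminal stock prices: S_uu = 247.5, S_ud = 115.5, S_dd = 53.9
Terminal payoffs (K − S): max(-123.5, 0) = 0, max(8.5, 0) = 8.5, max(70.1, 0) = 70.1
Node u (S = 165): continuation = 1/1.02·[0.4000·0.0000 + 0.6000·8.5000] = 5.0000; exercise value = 0.0000 ≤ continuation, so V_u = 5.0000
Node d (S = 77): continuation = 1/1.02·[0.4000·8.5000 + 0.6000·70.1000] = 44.5686; exercise value = 47.0000 > continuation, so V_d = 47.0000 (exercise)
Node 0 (S = 110): continuation = 1/1.02·[0.4000·5.0000 + 0.6000·47.0000] = 29.6078; exercise value = 14.0000 ≤ continuation, so V_0 = 29.6078

29.61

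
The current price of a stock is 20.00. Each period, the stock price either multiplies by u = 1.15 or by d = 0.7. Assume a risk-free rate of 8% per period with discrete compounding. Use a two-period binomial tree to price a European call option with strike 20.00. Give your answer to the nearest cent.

Risk-neutral probability p = (1 + 0.08 − 0.7)/(1.15 − 0.7) = 0.3800/0.4500 = 0.8444
Terminal stock prices: S_uu = 26.45, S_ud = 16.1, S_dd = 9.8
Terminal payoffs (S − K): max(6.45, 0) = 6.45, max(-3.9, 0) = 0, max(-10.2, 0) = 0
Node u (S = 23): V_u = 1/1.08·[0.8444·6.4500 + 0.1556·0.0000] = 5.0432
Node d (S = 14): V_d = 1/1.08·[0.8444·0.0000 + 0.1556·0.0000] = 0.0000
Node 0 (S = 20): V_0 = 1/1.08·[0.8444·5.0432 + 0.1556·0.0000] = 3.9433

3.94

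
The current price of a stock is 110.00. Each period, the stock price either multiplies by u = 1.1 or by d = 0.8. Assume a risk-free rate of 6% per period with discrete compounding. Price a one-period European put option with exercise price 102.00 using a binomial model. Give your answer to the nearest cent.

1.76

Risk-neutral probability p = (1 + 0.06 − 0.8)/(1.1 − 0.8) = 0.2600/0.3000 = 0.8667
Terminal stock prices: S_u = 121, S_d = 88
Terminal payoffs (K − S): max(-19, 0) = 0, max(14, 0) = 14
Node 0 (S = 110): V_0 = 1/1.06·[0.8667·0.0000 + 0.1333·14.0000] = 1.7610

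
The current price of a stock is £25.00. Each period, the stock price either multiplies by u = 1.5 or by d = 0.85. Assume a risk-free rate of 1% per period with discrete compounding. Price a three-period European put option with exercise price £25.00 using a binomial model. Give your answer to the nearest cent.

Risk-neutral probability p = (1 + 0.01 − 0.85)/(1.5 − 0.85) = 0.1600/0.6500 = 0.2462
Terminal stock prices: S_uuu = 84.38, S_uud = 47.81, S_udd = 27.09, S_ddd = 15.35
Terminal payoffs (K − S): max(-59.38, 0) = 0, max(-22.81, 0) = 0, max(-2.094, 0) = 0, max(9.647, 0) = 9.647
Node uu (S = 56.25): V_uu = 1/1.01·[0.2462·0.0000 + 0.7538·0.0000] = 0.0000
Node ud (S = 31.88): V_ud = 1/1.01·[0.2462·0.0000 + 0.7538·0.0000] = 0.0000
Node dd (S = 18.06): V_dd = 1/1.01·[0.2462·0.0000 + 0.7538·9.6469] = 7.2003
Node u (S = 37.5): V_u = 1/1.01·[0.2462·0.0000 + 0.7538·0.0000] = 0.0000
Node d (S = 21.25): V_d = 1/1.01·[0.2462·0.0000 + 0.7538·7.2003] = 5.3741
Node 0 (S = 25): V_0 = 1/1.01·[0.2462·0.0000 + 0.7538·5.3741] = 4.0112

£4.01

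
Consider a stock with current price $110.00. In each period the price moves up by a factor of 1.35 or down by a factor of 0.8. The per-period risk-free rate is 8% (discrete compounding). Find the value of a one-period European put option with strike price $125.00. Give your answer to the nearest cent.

$16.82

Risk-neutral probability p = (1 + 0.08 − 0.8)/(1.35 − 0.8) = 0.2800/0.5500 = 0.5091
Terminal stock prices: S_u = 148.5, S_d = 88
Terminal payoffs (K − S): max(-23.5, 0) = 0, max(37, 0) = 37
Node 0 (S = 110): V_0 = 1/1.08·[0.5091·0.0000 + 0.4909·37.0000] = 16.8182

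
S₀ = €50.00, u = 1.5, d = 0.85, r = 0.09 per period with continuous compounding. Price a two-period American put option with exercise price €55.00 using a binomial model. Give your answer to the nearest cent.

€7.13

Risk-neutral probability p = (e^0.09 − 0.85)/(1.5 − 0.85) = 0.2442/0.6500 = 0.3757
Terminal stock prices: S_uu = 112.5, S_ud = 63.75, S_dd = 36.12
Terminal payoffs (K − S): max(-57.5, 0) = 0, max(-8.75, 0) = 0, max(18.88, 0) = 18.88
Node u (S = 75): continuation = e^(−0.09)·[0.3757·0.0000 + 0.6243·0.0000] = 0.0000; exercise value = 0.0000 ≤ continuation, so V_u = 0.0000
Node d (S = 42.5): continuation = e^(−0.09)·[0.3757·0.0000 + 0.6243·18.8750] = 10.7703; exercise value = 12.5000 > continuation, so V_d = 12.5000 (exercise)
Node 0 (S = 50): continuation = e^(−0.09)·[0.3757·0.0000 + 0.6243·12.5000] = 7.1326; exercise value = 5.0000 ≤ continuation, so V_0 = 7.1326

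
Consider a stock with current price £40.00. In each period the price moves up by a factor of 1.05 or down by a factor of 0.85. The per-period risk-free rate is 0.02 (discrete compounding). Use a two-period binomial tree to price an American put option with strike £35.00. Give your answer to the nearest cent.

Risk-neutral probability p = (1 + 0.02 − 0.85)/(1.05 − 0.85) = 0.1700/0.2000 = 0.8500
Terminal stock prices: S_uu = 44.1, S_ud = 35.7, S_dd = 28.9
Terminal payoffs (K − S): max(-9.1, 0) = 0, max(-0.7, 0) = 0, max(6.1, 0) = 6.1
Node u (S = 42): continuation = 1/1.02·[0.8500·0.0000 + 0.1500·0.0000] = 0.0000; exercise value = 0.0000 ≤ continuation, so V_u = 0.0000
Node d (S = 34): continuation = 1/1.02·[0.8500·0.0000 + 0.1500·6.1000] = 0.8971; exercise value = 1.0000 > continuation, so V_d = 1.0000 (exercise)
Node 0 (S = 40): continuation = 1/1.02·[0.8500·0.0000 + 0.1500·1.0000] = 0.1471; exercise value = 0.0000 ≤ continuation, so V_0 = 0.1471

£0.15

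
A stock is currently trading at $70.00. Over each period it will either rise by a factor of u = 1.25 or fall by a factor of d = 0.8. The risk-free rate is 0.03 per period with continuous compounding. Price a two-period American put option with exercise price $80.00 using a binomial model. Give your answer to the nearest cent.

Risk-neutral probability p = (e^0.03 − 0.8)/(1.25 − 0.8) = 0.2305/0.4500 = 0.5121
Terminal stock prices: S_uu = 109.4, S_ud = 70, S_dd = 44.8
Terminal payoffs (K − S): max(-29.38, 0) = 0, max(10, 0) = 10, max(35.2, 0) = 35.2
Node u (S = 87.5): continuation = e^(−0.03)·[0.5121·0.0000 + 0.4879·10.0000] = 4.7346; exercise value = 0.0000 ≤ continuation, so V_u = 4.7346
Node d (S = 56): continuation = e^(−0.03)·[0.5121·10.0000 + 0.4879·35.2000] = 21.6356; exercise value = 24.0000 > continuation, so V_d = 24.0000 (exercise)
Node 0 (S = 70): continuation = e^(−0.03)·[0.5121·4.7346 + 0.4879·24.0000] = 13.7161; exercise value = 10.0000 ≤ continuation, so V_0 = 13.7161

$13.72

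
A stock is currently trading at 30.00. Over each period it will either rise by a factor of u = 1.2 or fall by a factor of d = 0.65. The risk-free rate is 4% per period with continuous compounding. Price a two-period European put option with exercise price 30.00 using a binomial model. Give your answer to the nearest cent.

3.85

Risk-neutral probability p = (e^0.04 − 0.65)/(1.2 − 0.65) = 0.3908/0.5500 = 0.7106
Terminal stock prices: S_uu = 43.2, S_ud = 23.4, S_dd = 12.68
Terminal payoffs (K − S): max(-13.2, 0) = 0, max(6.6, 0) = 6.6, max(17.32, 0) = 17.32
Node u (S = 36): V_u = e^(−0.04)·[0.7106·0.0000 + 0.2894·6.6000] = 1.8354
Node d (S = 19.5): V_d = e^(−0.04)·[0.7106·6.6000 + 0.2894·17.3250] = 9.3237
Node 0 (S = 30): V_0 = e^(−0.04)·[0.7106·1.8354 + 0.2894·9.3237] = 3.8458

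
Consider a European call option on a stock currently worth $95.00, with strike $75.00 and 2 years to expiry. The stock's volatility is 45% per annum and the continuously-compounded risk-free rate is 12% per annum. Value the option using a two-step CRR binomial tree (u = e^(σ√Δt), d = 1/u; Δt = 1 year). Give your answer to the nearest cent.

$42.42

CRR parameters: u = e^(σ√Δt) = e^(0.45·√1) = 1.5683, d = 1/u = 0.6376
Per-period rate: rΔt = 0.12·1 = 0.12, so R = e^0.12 = 1.1275
Risk-neutral probability p = (e^0.12 − 0.6376)/(1.5683 − 0.6376) = 0.4899/0.9307 = 0.5264
Terminal stock prices: S_uu = 233.7, S_ud = 95, S_dd = 38.62
Terminal payoffs (S − K): max(158.7, 0) = 158.7, max(20, 0) = 20, max(-36.38, 0) = 0
Node u (S = 149): V_u = e^(−0.12)·[0.5264·158.6623 + 0.4736·20.0000] = 82.4706
Node d (S = 60.57): V_d = e^(−0.12)·[0.5264·20.0000 + 0.4736·0.0000] = 9.3367
Node 0 (S = 95): V_0 = e^(−0.12)·[0.5264·82.4706 + 0.4736·9.3367] = 42.4223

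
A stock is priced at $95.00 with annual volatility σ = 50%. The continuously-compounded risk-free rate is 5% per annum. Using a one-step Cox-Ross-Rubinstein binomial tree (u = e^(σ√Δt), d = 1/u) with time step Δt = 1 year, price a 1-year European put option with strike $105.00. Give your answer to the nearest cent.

$25.84

CRR parameters: u = e^(σ√Δt) = e^(0.5·√1) = 1.6487, d = 1/u = 0.6065
Per-period rate: rΔt = 0.05·1 = 0.05, so R = e^0.05 = 1.0513
Risk-neutral probability p = (e^0.05 − 0.6065)/(1.6487 − 0.6065) = 0.4447/1.0422 = 0.4267
Terminal stock prices: S_u = 156.6, S_d = 57.62
Terminal payoffs (K − S): max(-51.63, 0) = 0, max(47.38, 0) = 47.38
Node 0 (S = 95): V_0 = e^(−0.05)·[0.4267·0.0000 + 0.5733·47.3796] = 25.8363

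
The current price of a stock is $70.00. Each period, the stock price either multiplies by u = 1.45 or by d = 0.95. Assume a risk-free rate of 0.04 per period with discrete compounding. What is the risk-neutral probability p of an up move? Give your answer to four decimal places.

Risk-neutral probability p = (1 + 0.04 − 0.95)/(1.45 − 0.95) = 0.0900/0.5000 = 0.1800

p = 0.1800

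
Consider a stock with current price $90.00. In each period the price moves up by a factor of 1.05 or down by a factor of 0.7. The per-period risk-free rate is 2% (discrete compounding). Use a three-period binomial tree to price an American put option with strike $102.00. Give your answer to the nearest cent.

Risk-neutral probability p = (1 + 0.02 − 0.7)/(1.05 − 0.7) = 0.3200/0.3500 = 0.9143
Terminal stock prices: S_uuu = 104.2, S_uud = 69.46, S_udd = 46.3, S_ddd = 30.87
Terminal payoffs (K − S): max(-2.186, 0) = 0, max(32.54, 0) = 32.54, max(55.7, 0) = 55.7, max(71.13, 0) = 71.13
Node uu (S = 99.23): continuation = 1/1.02·[0.9143·0.0000 + 0.0857·32.5425] = 2.7347; exercise value = 2.7750 > continuation, so V_uu = 2.7750 (exercise)
Node ud (S = 66.15): continuation = 1/1.02·[0.9143·32.5425 + 0.0857·55.6950] = 33.8500; exercise value = 35.8500 > continuation, so V_ud = 35.8500 (exercise)
Node dd (S = 44.1): continuation = 1/1.02·[0.9143·55.6950 + 0.0857·71.1300] = 55.9000; exercise value = 57.9000 > continuation, so V_dd = 57.9000 (exercise)
Node u (S = 94.5): continuation = 1/1.02·[0.9143·2.7750 + 0.0857·35.8500] = 5.5000; exercise value = 7.5000 > continuation, so V_u = 7.5000 (exercise)
Node d (S = 63): continuation = 1/1.02·[0.9143·35.8500 + 0.0857·57.9000] = 37.0000; exercise value = 39.0000 > continuation, so V_d = 39.0000 (exercise)
Node 0 (S = 90): continuation = 1/1.02·[0.9143·7.5000 + 0.0857·39.0000] = 10.0000; exercise value = 12.0000 > continuation, so V_0 = 12.0000 (exercise)

$12.00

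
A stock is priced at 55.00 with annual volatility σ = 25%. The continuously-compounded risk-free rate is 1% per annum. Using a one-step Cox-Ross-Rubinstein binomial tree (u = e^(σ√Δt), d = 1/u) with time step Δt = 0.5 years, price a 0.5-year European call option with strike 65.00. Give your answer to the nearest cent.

CRR parameters: u = e^(σ√Δt) = e^(0.25·√0.5) = 1.1934, d = 1/u = 0.8380
Per-period rate: rΔt = 0.01·0.5 = 0.005, so R = e^0.005 = 1.0050
Risk-neutral probability p = (e^0.005 − 0.8380)/(1.1934 − 0.8380) = 0.1670/0.3554 = 0.4700
Terminal stock prices: S_u = 65.64, S_d = 46.09
Terminal payoffs (S − K): max(0.6351, 0) = 0.6351, max(-18.91, 0) = 0
Node 0 (S = 55): V_0 = e^(−0.005)·[0.4700·0.6351 + 0.5300·0.0000] = 0.2970

0.30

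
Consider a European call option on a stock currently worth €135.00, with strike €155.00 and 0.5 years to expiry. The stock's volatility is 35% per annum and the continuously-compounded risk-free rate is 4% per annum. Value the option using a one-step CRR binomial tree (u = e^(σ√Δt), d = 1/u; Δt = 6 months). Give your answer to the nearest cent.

€8.41

CRR parameters: u = e^(σ√Δt) = e^(0.35·√0.5) = 1.2808, d = 1/u = 0.7808
Per-period rate: rΔt = 0.04·0.5 = 0.02, so R = e^0.02 = 1.0202
Risk-neutral probability p = (e^0.02 − 0.7808)/(1.2808 − 0.7808) = 0.2394/0.5000 = 0.4788
Terminal stock prices: S_u = 172.9, S_d = 105.4
Terminal payoffs (S − K): max(17.91, 0) = 17.91, max(-49.6, 0) = 0
Node 0 (S = 135): V_0 = e^(−0.02)·[0.4788·17.9084 + 0.5212·0.0000] = 8.4055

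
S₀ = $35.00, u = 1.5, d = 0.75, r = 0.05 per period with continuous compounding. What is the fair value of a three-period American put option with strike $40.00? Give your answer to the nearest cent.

$9.17

Risk-neutral probability p = (e^0.05 − 0.75)/(1.5 − 0.75) = 0.3013/0.7500 = 0.4017
Terminal stock prices: S_uuu = 118.1, S_uud = 59.06, S_udd = 29.53, S_ddd = 14.77
Terminal payoffs (K − S): max(-78.12, 0) = 0, max(-19.06, 0) = 0, max(10.47, 0) = 10.47, max(25.23, 0) = 25.23
Node uu (S = 78.75): continuation = e^(−0.05)·[0.4017·0.0000 + 0.5983·0.0000] = 0.0000; exercise value = 0.0000 ≤ continuation, so V_uu = 0.0000
Node ud (S = 39.38): continuation = e^(−0.05)·[0.4017·0.0000 + 0.5983·10.4688] = 5.9580; exercise value = 0.6250 ≤ continuation, so V_ud = 5.9580
Node dd (S = 19.69): continuation = e^(−0.05)·[0.4017·10.4688 + 0.5983·25.2344] = 18.3617; exercise value = 20.3125 > continuation, so V_dd = 20.3125 (exercise)
Node u (S = 52.5): continuation = e^(−0.05)·[0.4017·0.0000 + 0.5983·5.9580] = 3.3909; exercise value = 0.0000 ≤ continuation, so V_u = 3.3909
Node d (S = 26.25): continuation = e^(−0.05)·[0.4017·5.9580 + 0.5983·20.3125] = 13.8369; exercise value = 13.7500 ≤ continuation, so V_d = 13.8369
Node 0 (S = 35): continuation = e^(−0.05)·[0.4017·3.3909 + 0.5983·13.8369] = 9.1706; exercise value = 5.0000 ≤ continuation, so V_0 = 9.1706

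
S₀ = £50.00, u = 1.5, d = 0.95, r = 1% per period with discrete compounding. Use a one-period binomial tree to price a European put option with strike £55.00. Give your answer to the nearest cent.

£6.62

Risk-neutral probability p = (1 + 0.01 − 0.95)/(1.5 − 0.95) = 0.0600/0.5500 = 0.1091
Terminal stock prices: S_u = 75, S_d = 47.5
Terminal payoffs (K − S): max(-20, 0) = 0, max(7.5, 0) = 7.5
Node 0 (S = 50): V_0 = 1/1.01·[0.1091·0.0000 + 0.8909·7.5000] = 6.6157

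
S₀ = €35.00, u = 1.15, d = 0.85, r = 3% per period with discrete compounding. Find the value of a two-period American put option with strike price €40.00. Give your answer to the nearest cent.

Risk-neutral probability p = (1 + 0.03 − 0.85)/(1.15 − 0.85) = 0.1800/0.3000 = 0.6000
Terminal stock prices: S_uu = 46.29, S_ud = 34.21, S_dd = 25.29
Terminal payoffs (K − S): max(-6.287, 0) = 0, max(5.788, 0) = 5.788, max(14.71, 0) = 14.71
Node u (S = 40.25): continuation = 1/1.03·[0.6000·0.0000 + 0.4000·5.7875] = 2.2476; exercise value = 0.0000 ≤ continuation, so V_u = 2.2476
Node d (S = 29.75): continuation = 1/1.03·[0.6000·5.7875 + 0.4000·14.7125] = 9.0850; exercise value = 10.2500 > continuation, so V_d = 10.2500 (exercise)
Node 0 (S = 35): continuation = 1/1.03·[0.6000·2.2476 + 0.4000·10.2500] = 5.2898; exercise value = 5.0000 ≤ continuation, so V_0 = 5.2898

€5.29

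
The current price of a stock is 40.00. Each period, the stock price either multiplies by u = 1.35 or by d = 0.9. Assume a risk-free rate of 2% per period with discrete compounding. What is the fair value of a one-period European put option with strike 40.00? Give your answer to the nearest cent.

2.88

Risk-neutral probability p = (1 + 0.02 − 0.9)/(1.35 − 0.9) = 0.1200/0.4500 = 0.2667
Terminal stock prices: S_u = 54, S_d = 36
Terminal payoffs (K − S): max(-14, 0) = 0, max(4, 0) = 4
Node 0 (S = 40): V_0 = 1/1.02·[0.2667·0.0000 + 0.7333·4.0000] = 2.8758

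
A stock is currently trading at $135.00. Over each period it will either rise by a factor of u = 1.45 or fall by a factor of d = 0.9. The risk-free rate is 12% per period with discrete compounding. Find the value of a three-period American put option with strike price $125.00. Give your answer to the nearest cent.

$4.49

Risk-neutral probability p = (1 + 0.12 − 0.9)/(1.45 − 0.9) = 0.2200/0.5500 = 0.4000
Terminal stock prices: S_uuu = 411.6, S_uud = 255.5, S_udd = 158.6, S_ddd = 98.42
Terminal payoffs (K − S): max(-286.6, 0) = 0, max(-130.5, 0) = 0, max(-33.56, 0) = 0, max(26.58, 0) = 26.58
Node uu (S = 283.8): continuation = 1/1.12·[0.4000·0.0000 + 0.6000·0.0000] = 0.0000; exercise value = 0.0000 ≤ continuation, so V_uu = 0.0000
Node ud (S = 176.2): continuation = 1/1.12·[0.4000·0.0000 + 0.6000·0.0000] = 0.0000; exercise value = 0.0000 ≤ continuation, so V_ud = 0.0000
Node dd (S = 109.4): continuation = 1/1.12·[0.4000·0.0000 + 0.6000·26.5850] = 14.2420; exercise value = 15.6500 > continuation, so V_dd = 15.6500 (exercise)
Node u (S = 195.8): continuation = 1/1.12·[0.4000·0.0000 + 0.6000·0.0000] = 0.0000; exercise value = 0.0000 ≤ continuation, so V_u = 0.0000
Node d (S = 121.5): continuation = 1/1.12·[0.4000·0.0000 + 0.6000·15.6500] = 8.3839; exercise value = 3.5000 ≤ continuation, so V_d = 8.3839
Node 0 (S = 135): continuation = 1/1.12·[0.4000·0.0000 + 0.6000·8.3839] = 4.4914; exercise value = 0.0000 ≤ continuation, so V_0 = 4.4914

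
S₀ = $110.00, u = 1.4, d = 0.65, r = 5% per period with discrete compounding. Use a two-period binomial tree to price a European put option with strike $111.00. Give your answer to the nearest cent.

$17.67

Risk-neutral probability p = (1 + 0.05 − 0.65)/(1.4 − 0.65) = 0.4000/0.7500 = 0.5333
Terminal stock prices: S_uu = 215.6, S_ud = 100.1, S_dd = 46.48
Terminal payoffs (K − S): max(-104.6, 0) = 0, max(10.9, 0) = 10.9, max(64.53, 0) = 64.53
Node u (S = 154): V_u = 1/1.05·[0.5333·0.0000 + 0.4667·10.9000] = 4.8444
Node d (S = 71.5): V_d = 1/1.05·[0.5333·10.9000 + 0.4667·64.5250] = 34.2143
Node 0 (S = 110): V_0 = 1/1.05·[0.5333·4.8444 + 0.4667·34.2143] = 17.6670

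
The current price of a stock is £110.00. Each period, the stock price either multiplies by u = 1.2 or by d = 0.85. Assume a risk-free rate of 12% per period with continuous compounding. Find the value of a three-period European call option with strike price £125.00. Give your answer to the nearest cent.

Risk-neutral probability p = (e^0.12 − 0.85)/(1.2 − 0.85) = 0.2775/0.3500 = 0.7928
Terminal stock prices: S_uuu = 190.1, S_uud = 134.6, S_udd = 95.37, S_ddd = 67.55
Terminal payoffs (S − K): max(65.08, 0) = 65.08, max(9.64, 0) = 9.64, max(-29.63, 0) = 0, max(-57.45, 0) = 0
Node uu (S = 158.4): V_uu = e^(−0.12)·[0.7928·65.0800 + 0.2072·9.6400] = 47.5349
Node ud (S = 112.2): V_ud = e^(−0.12)·[0.7928·9.6400 + 0.2072·0.0000] = 6.7788
Node dd (S = 79.47): V_dd = e^(−0.12)·[0.7928·0.0000 + 0.2072·0.0000] = 0.0000
Node u (S = 132): V_u = e^(−0.12)·[0.7928·47.5349 + 0.2072·6.7788] = 34.6717
Node d (S = 93.5): V_d = e^(−0.12)·[0.7928·6.7788 + 0.2072·0.0000] = 4.7668
Node 0 (S = 110): V_0 = e^(−0.12)·[0.7928·34.6717 + 0.2072·4.7668] = 25.2567

£25.26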